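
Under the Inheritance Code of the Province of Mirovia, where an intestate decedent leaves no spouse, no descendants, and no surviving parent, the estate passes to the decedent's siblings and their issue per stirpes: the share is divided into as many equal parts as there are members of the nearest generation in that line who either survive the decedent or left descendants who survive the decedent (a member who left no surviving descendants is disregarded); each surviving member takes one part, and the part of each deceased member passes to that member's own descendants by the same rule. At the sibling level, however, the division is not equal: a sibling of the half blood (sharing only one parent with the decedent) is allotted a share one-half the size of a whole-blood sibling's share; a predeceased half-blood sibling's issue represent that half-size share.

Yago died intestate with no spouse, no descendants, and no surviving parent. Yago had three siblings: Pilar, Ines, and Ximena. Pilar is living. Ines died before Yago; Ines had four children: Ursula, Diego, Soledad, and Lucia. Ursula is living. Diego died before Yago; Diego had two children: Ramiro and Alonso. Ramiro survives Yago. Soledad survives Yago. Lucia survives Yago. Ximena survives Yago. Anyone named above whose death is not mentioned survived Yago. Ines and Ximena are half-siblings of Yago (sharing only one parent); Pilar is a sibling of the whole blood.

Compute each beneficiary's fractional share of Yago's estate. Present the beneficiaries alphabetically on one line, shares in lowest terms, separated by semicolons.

No spouse, descendants, or parent survives, so the estate passes to Yago's siblings per stirpes.
Half-blood siblings count for one-half the weight of whole-blood siblings at the initial division.
Dividing 1 in proportion to weights (total weight 2): Pilar (weight 1) → 1/2; Ines (weight 1/2) → 1/4; Ximena (weight 1/2) → 1/4.
Pilar is living and takes 1/2.
Ines predeceased; the 1/4 allotted to Ines's branch passes to Ines's issue by representation.
The 1/4 is divided into 4 equal shares of 1/16 among Ursula, Diego, Soledad, Lucia.
Ursula is living and takes 1/16.
Diego predeceased; the 1/16 allotted to Diego's branch passes to Diego's issue by representation.
The 1/16 is divided into 2 equal shares of 1/32 among Ramiro, Alonso.
Ramiro is living and takes 1/32.
Alonso is living and takes 1/32.
Soledad is living and takes 1/16.
Lucia is living and takes 1/16.
Ximena is living and takes 1/4.

Alonso 1/32; Lucia 1/16; Pilar 1/2; Ramiro 1/32; Soledad 1/16; Ursula 1/16; Ximena 1/4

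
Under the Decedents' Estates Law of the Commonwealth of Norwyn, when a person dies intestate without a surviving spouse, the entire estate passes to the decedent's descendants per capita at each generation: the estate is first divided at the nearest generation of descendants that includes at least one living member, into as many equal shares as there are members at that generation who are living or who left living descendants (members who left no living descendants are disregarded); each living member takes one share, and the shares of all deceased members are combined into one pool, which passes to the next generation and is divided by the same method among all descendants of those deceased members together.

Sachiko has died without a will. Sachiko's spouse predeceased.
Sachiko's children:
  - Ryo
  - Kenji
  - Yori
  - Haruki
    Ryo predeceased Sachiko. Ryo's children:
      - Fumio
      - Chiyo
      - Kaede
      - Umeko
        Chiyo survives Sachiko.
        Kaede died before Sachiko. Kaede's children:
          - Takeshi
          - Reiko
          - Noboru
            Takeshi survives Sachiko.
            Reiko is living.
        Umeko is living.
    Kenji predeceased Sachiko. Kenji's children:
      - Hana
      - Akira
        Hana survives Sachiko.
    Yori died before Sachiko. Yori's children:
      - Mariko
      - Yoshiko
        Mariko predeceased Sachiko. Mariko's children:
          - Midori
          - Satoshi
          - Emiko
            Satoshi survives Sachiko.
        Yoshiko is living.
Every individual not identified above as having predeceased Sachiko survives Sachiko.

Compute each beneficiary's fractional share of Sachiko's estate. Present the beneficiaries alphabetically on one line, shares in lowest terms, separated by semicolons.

Akira 3/32; Chiyo 3/32; Emiko 1/32; Fumio 3/32; Hana 3/32; Haruki 1/4; Midori 1/32; Noboru 1/32; Reiko 1/32; Satoshi 1/32; Takeshi 1/32; Umeko 3/32; Yoshiko 3/32

There is no surviving spouse, so the entire estate passes to Sachiko's descendants per capita at each generation.
At generation 1 (Ryo, Kenji, Yori, Haruki) there are 4 shares of (1)/4 = 1/4 each.
Living: Haruki — each takes 1/4.
Deceased: Ryo, Kenji, and Yori. Their combined 3/4 is pooled and carried to generation 2.
At generation 2 (Fumio, Chiyo, Kaede, Umeko, Hana, Akira, Mariko, Yoshiko) there are 8 shares of (3/4)/8 = 3/32 each.
Living: Fumio, Chiyo, Umeko, Hana, Akira, and Yoshiko — each takes 3/32.
Deceased: Kaede and Mariko. Their combined 3/16 is pooled and carried to generation 3.
At generation 3 (Takeshi, Reiko, Noboru, Midori, Satoshi, Emiko) there are 6 shares of (3/16)/6 = 1/32 each.
Living: Takeshi, Reiko, Noboru, Midori, Satoshi, and Emiko — each takes 1/32.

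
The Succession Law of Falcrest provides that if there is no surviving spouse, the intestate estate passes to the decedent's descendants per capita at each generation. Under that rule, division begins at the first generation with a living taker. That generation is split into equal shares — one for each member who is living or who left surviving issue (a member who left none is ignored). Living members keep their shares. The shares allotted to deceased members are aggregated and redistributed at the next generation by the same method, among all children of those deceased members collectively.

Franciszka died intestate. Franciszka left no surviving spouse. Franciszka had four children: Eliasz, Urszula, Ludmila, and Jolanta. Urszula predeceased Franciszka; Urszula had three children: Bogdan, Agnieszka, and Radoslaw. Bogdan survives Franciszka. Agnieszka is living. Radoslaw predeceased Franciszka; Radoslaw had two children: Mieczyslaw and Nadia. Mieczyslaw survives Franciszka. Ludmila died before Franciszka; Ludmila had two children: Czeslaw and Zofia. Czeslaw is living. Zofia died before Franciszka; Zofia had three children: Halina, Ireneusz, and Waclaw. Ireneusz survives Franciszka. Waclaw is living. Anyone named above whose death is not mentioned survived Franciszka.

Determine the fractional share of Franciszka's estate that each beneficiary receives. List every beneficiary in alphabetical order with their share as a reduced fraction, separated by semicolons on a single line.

Agnieszka 1/10; Bogdan 1/10; Czeslaw 1/10; Eliasz 1/4; Halina 1/25; Ireneusz 1/25; Jolanta 1/4; Mieczyslaw 1/25; Nadia 1/25; Waclaw 1/25

There is no surviving spouse, so the entire estate passes to Franciszka's descendants per capita at each generation.
At generation 1 (Eliasz, Urszula, Ludmila, Jolanta) there are 4 shares of (1)/4 = 1/4 each.
Living: Eliasz and Jolanta — each takes 1/4.
Deceased: Urszula and Ludmila. Their combined 1/2 is pooled and carried to generation 2.
At generation 2 (Bogdan, Agnieszka, Radoslaw, Czeslaw, Zofia) there are 5 shares of (1/2)/5 = 1/10 each.
Living: Bogdan, Agnieszka, and Czeslaw — each takes 1/10.
Deceased: Radoslaw and Zofia. Their combined 1/5 is pooled and carried to generation 3.
At generation 3 (Mieczyslaw, Nadia, Halina, Ireneusz, Waclaw) there are 5 shares of (1/5)/5 = 1/25 each.
Living: Mieczyslaw, Nadia, Halina, Ireneusz, and Waclaw — each takes 1/25.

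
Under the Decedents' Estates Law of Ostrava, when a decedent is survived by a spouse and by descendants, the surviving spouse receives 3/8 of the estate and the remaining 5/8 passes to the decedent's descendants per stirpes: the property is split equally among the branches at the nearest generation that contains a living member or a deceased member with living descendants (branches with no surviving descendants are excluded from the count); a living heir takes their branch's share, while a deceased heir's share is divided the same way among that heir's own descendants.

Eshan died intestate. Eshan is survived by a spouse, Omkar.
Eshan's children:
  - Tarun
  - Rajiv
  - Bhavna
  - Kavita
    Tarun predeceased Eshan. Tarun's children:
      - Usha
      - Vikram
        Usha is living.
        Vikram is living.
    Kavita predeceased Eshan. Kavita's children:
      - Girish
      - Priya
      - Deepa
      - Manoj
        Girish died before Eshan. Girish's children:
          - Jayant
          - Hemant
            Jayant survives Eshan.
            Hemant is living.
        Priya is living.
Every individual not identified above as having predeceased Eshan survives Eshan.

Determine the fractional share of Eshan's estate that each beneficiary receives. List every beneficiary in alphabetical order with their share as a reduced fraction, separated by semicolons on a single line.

Bhavna 5/32; Deepa 5/128; Hemant 5/256; Jayant 5/256; Manoj 5/128; Omkar 3/8; Priya 5/128; Rajiv 5/32; Usha 5/64; Vikram 5/64

Omkar, as surviving spouse, takes 3/8.
The remaining 5/8 passes to Eshan's descendants per stirpes.
The 5/8 is divided into 4 equal shares of 5/32 among Tarun, Rajiv, Bhavna, Kavita.
Tarun predeceased; the 5/32 allotted to Tarun's branch passes to Tarun's issue by representation.
The 5/32 is divided into 2 equal shares of 5/64 among Usha, Vikram.
Usha is living and takes 5/64.
Vikram is living and takes 5/64.
Rajiv is living and takes 5/32.
Bhavna is living and takes 5/32.
Kavita predeceased; the 5/32 allotted to Kavita's branch passes to Kavita's issue by representation.
The 5/32 is divided into 4 equal shares of 5/128 among Girish, Priya, Deepa, Manoj.
Girish predeceased; the 5/128 allotted to Girish's branch passes to Girish's issue by representation.
The 5/128 is divided into 2 equal shares of 5/256 among Jayant, Hemant.
Jayant is living and takes 5/256.
Hemant is living and takes 5/256.
Priya is living and takes 5/128.
Deepa is living and takes 5/128.
Manoj is living and takes 5/128.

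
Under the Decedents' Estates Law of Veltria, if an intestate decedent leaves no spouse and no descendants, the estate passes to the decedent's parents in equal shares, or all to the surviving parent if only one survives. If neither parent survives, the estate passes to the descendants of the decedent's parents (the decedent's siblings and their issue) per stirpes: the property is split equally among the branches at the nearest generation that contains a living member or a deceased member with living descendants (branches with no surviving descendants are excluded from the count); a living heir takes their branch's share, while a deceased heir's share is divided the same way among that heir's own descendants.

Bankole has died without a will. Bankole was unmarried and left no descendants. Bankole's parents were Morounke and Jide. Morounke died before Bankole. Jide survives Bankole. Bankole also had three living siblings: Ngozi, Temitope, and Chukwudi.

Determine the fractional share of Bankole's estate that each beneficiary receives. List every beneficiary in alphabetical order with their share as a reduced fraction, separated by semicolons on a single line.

Only one parent, Jide, survives, so Jide takes the entire estate. The siblings take nothing because a surviving parent has priority.

Jide 1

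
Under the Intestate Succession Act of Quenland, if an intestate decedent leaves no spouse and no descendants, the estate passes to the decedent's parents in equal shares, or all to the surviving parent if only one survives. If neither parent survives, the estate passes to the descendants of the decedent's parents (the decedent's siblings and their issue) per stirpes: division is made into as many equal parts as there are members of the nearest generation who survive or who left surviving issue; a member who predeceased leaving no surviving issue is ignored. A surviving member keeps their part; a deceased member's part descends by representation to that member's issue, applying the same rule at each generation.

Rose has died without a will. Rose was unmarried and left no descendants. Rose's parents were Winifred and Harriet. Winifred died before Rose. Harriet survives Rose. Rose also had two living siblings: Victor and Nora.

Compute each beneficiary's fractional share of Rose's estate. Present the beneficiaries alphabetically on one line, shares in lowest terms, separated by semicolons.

Harriet 1

Only one parent, Harriet, survives, so Harriet takes the entire estate. The siblings take nothing because a surviving parent has priority.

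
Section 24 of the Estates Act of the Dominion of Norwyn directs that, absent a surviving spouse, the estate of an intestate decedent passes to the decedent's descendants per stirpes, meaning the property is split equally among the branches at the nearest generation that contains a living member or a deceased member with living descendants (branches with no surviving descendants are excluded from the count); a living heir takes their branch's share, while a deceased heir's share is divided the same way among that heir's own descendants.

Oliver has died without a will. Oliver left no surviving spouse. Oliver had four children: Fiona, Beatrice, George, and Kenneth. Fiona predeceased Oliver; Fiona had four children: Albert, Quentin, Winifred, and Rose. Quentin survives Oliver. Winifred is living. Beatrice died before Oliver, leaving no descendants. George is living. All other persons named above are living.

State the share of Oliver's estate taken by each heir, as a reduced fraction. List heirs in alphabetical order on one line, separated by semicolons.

Albert 1/12; George 1/3; Kenneth 1/3; Quentin 1/12; Rose 1/12; Winifred 1/12

There is no surviving spouse, so the entire estate passes to Oliver's descendants per stirpes.
Beatrice left no surviving issue, so that branch lapses and is disregarded.
The estate is divided into 3 equal shares of 1/3 among Fiona, George, Kenneth.
Fiona predeceased; the 1/3 allotted to Fiona's branch passes to Fiona's issue by representation.
The 1/3 is divided into 4 equal shares of 1/12 among Albert, Quentin, Winifred, Rose.
Albert is living and takes 1/12.
Quentin is living and takes 1/12.
Winifred is living and takes 1/12.
Rose is living and takes 1/12.
George is living and takes 1/3.
Kenneth is living and takes 1/3.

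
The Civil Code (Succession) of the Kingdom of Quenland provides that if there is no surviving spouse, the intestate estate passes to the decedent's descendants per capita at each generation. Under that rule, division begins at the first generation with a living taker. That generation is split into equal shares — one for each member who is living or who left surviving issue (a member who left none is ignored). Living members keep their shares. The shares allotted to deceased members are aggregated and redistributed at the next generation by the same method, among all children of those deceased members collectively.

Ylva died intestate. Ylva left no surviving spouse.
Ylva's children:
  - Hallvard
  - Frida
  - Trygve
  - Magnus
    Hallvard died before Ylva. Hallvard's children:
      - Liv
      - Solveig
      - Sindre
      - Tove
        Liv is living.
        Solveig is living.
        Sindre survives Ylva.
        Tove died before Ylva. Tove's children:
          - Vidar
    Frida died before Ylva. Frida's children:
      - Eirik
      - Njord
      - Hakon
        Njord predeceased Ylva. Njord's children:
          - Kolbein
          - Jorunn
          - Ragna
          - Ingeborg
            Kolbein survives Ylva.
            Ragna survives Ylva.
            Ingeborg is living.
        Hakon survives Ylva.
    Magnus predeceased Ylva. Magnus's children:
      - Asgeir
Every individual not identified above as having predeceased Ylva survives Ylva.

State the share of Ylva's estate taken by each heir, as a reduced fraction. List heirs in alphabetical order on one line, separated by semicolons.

There is no surviving spouse, so the entire estate passes to Ylva's descendants per capita at each generation.
At generation 1 (Hallvard, Frida, Trygve, Magnus) there are 4 shares of (1)/4 = 1/4 each.
Living: Trygve — each takes 1/4.
Deceased: Hallvard, Frida, and Magnus. Their combined 3/4 is pooled and carried to generation 2.
At generation 2 (Liv, Solveig, Sindre, Tove, Eirik, Njord, Hakon, Asgeir) there are 8 shares of (3/4)/8 = 3/32 each.
Living: Liv, Solveig, Sindre, Eirik, Hakon, and Asgeir — each takes 3/32.
Deceased: Tove and Njord. Their combined 3/16 is pooled and carried to generation 3.
At generation 3 (Vidar, Kolbein, Jorunn, Ragna, Ingeborg) there are 5 shares of (3/16)/5 = 3/80 each.
Living: Vidar, Kolbein, Jorunn, Ragna, and Ingeborg — each takes 3/80.

Asgeir 3/32; Eirik 3/32; Hakon 3/32; Ingeborg 3/80; Jorunn 3/80; Kolbein 3/80; Liv 3/32; Ragna 3/80; Sindre 3/32; Solveig 3/32; Trygve 1/4; Vidar 3/80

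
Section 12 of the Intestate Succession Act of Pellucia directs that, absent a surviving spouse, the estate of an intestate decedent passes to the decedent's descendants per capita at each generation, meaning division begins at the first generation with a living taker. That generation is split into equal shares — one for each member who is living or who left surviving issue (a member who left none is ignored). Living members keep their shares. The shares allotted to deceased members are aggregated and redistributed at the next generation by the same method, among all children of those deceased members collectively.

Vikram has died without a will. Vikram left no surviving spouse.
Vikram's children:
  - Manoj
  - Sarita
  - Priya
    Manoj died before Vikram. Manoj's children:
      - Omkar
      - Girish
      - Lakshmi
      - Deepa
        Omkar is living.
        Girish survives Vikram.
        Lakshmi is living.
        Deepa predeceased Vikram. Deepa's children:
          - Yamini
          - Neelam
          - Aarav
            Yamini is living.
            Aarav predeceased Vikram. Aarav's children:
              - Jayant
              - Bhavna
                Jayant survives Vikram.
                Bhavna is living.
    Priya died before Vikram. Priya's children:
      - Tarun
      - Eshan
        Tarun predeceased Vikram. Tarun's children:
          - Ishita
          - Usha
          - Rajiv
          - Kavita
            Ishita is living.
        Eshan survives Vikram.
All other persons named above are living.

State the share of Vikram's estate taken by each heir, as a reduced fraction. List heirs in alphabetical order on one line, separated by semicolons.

Bhavna 1/63; Eshan 1/9; Girish 1/9; Ishita 2/63; Jayant 1/63; Kavita 2/63; Lakshmi 1/9; Neelam 2/63; Omkar 1/9; Rajiv 2/63; Sarita 1/3; Usha 2/63; Yamini 2/63

There is no surviving spouse, so the entire estate passes to Vikram's descendants per capita at each generation.
At generation 1 (Manoj, Sarita, Priya) there are 3 shares of (1)/3 = 1/3 each.
Living: Sarita — each takes 1/3.
Deceased: Manoj and Priya. Their combined 2/3 is pooled and carried to generation 2.
At generation 2 (Omkar, Girish, Lakshmi, Deepa, Tarun, Eshan) there are 6 shares of (2/3)/6 = 1/9 each.
Living: Omkar, Girish, Lakshmi, and Eshan — each takes 1/9.
Deceased: Deepa and Tarun. Their combined 2/9 is pooled and carried to generation 3.
At generation 3 (Yamini, Neelam, Aarav, Ishita, Usha, Rajiv, Kavita) there are 7 shares of (2/9)/7 = 2/63 each.
Living: Yamini, Neelam, Ishita, Usha, Rajiv, and Kavita — each takes 2/63.
Deceased: Aarav. That 2/63 share is carried to generation 4.
At generation 4 (Jayant, Bhavna) there are 2 shares of (2/63)/2 = 1/63 each.
Living: Jayant and Bhavna — each takes 1/63.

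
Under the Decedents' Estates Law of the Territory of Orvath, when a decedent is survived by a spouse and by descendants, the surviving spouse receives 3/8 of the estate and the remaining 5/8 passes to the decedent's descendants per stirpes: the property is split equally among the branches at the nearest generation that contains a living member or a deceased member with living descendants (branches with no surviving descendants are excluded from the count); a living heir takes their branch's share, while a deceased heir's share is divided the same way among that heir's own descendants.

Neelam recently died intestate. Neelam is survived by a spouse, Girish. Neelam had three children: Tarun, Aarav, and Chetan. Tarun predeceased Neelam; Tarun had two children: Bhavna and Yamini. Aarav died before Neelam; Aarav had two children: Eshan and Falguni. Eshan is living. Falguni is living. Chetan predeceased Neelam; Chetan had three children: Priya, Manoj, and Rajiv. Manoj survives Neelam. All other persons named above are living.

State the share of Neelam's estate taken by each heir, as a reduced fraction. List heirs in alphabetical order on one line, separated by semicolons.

Girish, as surviving spouse, takes 3/8.
The remaining 5/8 passes to Neelam's descendants per stirpes.
The 5/8 is divided into 3 equal shares of 5/24 among Tarun, Aarav, Chetan.
Tarun predeceased; the 5/24 allotted to Tarun's branch passes to Tarun's issue by representation.
The 5/24 is divided into 2 equal shares of 5/48 among Bhavna, Yamini.
Bhavna is living and takes 5/48.
Yamini is living and takes 5/48.
Aarav predeceased; the 5/24 allotted to Aarav's branch passes to Aarav's issue by representation.
The 5/24 is divided into 2 equal shares of 5/48 among Eshan, Falguni.
Eshan is living and takes 5/48.
Falguni is living and takes 5/48.
Chetan predeceased; the 5/24 allotted to Chetan's branch passes to Chetan's issue by representation.
The 5/24 is divided into 3 equal shares of 5/72 among Priya, Manoj, Rajiv.
Priya is living and takes 5/72.
Manoj is living and takes 5/72.
Rajiv is living and takes 5/72.

Bhavna 5/48; Eshan 5/48; Falguni 5/48; Girish 3/8; Manoj 5/72; Priya 5/72; Rajiv 5/72; Yamini 5/48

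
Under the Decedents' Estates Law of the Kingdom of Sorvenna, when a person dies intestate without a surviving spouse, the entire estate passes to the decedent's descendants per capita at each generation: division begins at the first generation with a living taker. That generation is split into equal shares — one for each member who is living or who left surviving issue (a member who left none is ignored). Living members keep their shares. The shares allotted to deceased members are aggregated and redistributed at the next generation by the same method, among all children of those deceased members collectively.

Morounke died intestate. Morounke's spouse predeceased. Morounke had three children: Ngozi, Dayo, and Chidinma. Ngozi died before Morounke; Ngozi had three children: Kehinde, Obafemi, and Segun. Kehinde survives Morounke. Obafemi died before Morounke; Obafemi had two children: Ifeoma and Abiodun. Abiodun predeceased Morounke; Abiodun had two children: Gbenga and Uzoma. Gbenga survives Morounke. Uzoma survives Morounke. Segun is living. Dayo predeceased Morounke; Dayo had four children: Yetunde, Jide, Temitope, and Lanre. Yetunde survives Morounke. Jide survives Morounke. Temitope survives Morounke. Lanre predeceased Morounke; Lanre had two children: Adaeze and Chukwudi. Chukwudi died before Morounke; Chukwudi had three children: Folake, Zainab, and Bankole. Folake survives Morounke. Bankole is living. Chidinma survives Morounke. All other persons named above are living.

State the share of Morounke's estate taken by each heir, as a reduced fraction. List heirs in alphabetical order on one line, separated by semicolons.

There is no surviving spouse, so the entire estate passes to Morounke's descendants per capita at each generation.
At generation 1 (Ngozi, Dayo, Chidinma) there are 3 shares of (1)/3 = 1/3 each.
Living: Chidinma — each takes 1/3.
Deceased: Ngozi and Dayo. Their combined 2/3 is pooled and carried to generation 2.
At generation 2 (Kehinde, Obafemi, Segun, Yetunde, Jide, Temitope, Lanre) there are 7 shares of (2/3)/7 = 2/21 each.
Living: Kehinde, Segun, Yetunde, Jide, and Temitope — each takes 2/21.
Deceased: Obafemi and Lanre. Their combined 4/21 is pooled and carried to generation 3.
At generation 3 (Ifeoma, Abiodun, Adaeze, Chukwudi) there are 4 shares of (4/21)/4 = 1/21 each.
Living: Ifeoma and Adaeze — each takes 1/21.
Deceased: Abiodun and Chukwudi. Their combined 2/21 is pooled and carried to generation 4.
At generation 4 (Gbenga, Uzoma, Folake, Zainab, Bankole) there are 5 shares of (2/21)/5 = 2/105 each.
Living: Gbenga, Uzoma, Folake, Zainab, and Bankole — each takes 2/105.

Adaeze 1/21; Bankole 2/105; Chidinma 1/3; Folake 2/105; Gbenga 2/105; Ifeoma 1/21; Jide 2/21; Kehinde 2/21; Segun 2/21; Temitope 2/21; Uzoma 2/105; Yetunde 2/21; Zainab 2/105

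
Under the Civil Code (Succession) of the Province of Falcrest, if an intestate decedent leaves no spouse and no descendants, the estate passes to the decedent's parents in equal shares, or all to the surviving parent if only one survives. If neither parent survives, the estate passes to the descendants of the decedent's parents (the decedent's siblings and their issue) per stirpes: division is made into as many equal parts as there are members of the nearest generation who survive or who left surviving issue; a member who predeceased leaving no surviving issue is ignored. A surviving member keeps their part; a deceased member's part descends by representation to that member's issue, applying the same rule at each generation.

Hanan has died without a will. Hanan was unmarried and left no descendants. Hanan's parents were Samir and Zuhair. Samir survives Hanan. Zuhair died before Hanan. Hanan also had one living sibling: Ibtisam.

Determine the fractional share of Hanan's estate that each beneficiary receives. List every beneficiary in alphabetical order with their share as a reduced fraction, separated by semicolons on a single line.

Only one parent, Samir, survives, so Samir takes the entire estate. The siblings take nothing because a surviving parent has priority.

Samir 1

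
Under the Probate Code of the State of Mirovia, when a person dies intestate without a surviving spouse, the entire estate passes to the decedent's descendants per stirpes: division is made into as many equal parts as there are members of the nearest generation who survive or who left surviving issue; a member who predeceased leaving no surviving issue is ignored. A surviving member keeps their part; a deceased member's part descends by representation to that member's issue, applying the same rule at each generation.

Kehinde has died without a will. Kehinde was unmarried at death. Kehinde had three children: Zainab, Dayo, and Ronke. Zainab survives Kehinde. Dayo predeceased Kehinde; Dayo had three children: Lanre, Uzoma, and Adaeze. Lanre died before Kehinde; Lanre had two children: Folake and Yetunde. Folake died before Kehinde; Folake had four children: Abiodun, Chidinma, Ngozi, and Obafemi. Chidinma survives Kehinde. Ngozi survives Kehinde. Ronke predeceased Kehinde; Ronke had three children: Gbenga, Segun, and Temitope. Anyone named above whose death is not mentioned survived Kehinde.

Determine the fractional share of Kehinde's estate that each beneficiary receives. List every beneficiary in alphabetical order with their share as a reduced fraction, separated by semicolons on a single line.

There is no surviving spouse, so the entire estate passes to Kehinde's descendants per stirpes.
The estate is divided into 3 equal shares of 1/3 among Zainab, Dayo, Ronke.
Zainab is living and takes 1/3.
Dayo predeceased; the 1/3 allotted to Dayo's branch passes to Dayo's issue by representation.
The 1/3 is divided into 3 equal shares of 1/9 among Lanre, Uzoma, Adaeze.
Lanre predeceased; the 1/9 allotted to Lanre's branch passes to Lanre's issue by representation.
The 1/9 is divided into 2 equal shares of 1/18 among Folake, Yetunde.
Folake predeceased; the 1/18 allotted to Folake's branch passes to Folake's issue by representation.
The 1/18 is divided into 4 equal shares of 1/72 among Abiodun, Chidinma, Ngozi, Obafemi.
Abiodun is living and takes 1/72.
Chidinma is living and takes 1/72.
Ngozi is living and takes 1/72.
Obafemi is living and takes 1/72.
Yetunde is living and takes 1/18.
Uzoma is living and takes 1/9.
Adaeze is living and takes 1/9.
Ronke predeceased; the 1/3 allotted to Ronke's branch passes to Ronke's issue by representation.
The 1/3 is divided into 3 equal shares of 1/9 among Gbenga, Segun, Temitope.
Gbenga is living and takes 1/9.
Segun is living and takes 1/9.
Temitope is living and takes 1/9.

Abiodun 1/72; Adaeze 1/9; Chidinma 1/72; Gbenga 1/9; Ngozi 1/72; Obafemi 1/72; Segun 1/9; Temitope 1/9; Uzoma 1/9; Yetunde 1/18; Zainab 1/3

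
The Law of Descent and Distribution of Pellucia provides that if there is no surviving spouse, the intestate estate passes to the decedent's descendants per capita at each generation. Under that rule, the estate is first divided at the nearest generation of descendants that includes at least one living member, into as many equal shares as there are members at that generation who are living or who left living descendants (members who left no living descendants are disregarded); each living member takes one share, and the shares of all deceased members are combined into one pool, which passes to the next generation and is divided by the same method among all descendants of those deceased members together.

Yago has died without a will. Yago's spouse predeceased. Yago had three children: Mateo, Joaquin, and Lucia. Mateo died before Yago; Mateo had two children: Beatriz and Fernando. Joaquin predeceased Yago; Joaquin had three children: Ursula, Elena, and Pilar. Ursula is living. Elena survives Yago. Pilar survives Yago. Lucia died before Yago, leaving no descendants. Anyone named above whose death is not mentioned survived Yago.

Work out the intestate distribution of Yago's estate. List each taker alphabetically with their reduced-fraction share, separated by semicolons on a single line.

Beatriz 1/5; Elena 1/5; Fernando 1/5; Pilar 1/5; Ursula 1/5

There is no surviving spouse, so the entire estate passes to Yago's descendants per capita at each generation.
No one at generation 1 (Mateo, Joaquin) is living; moving to the next generation.
At generation 2 (Beatriz, Fernando, Ursula, Elena, Pilar) there are 5 shares of (1)/5 = 1/5 each.
Living: Beatriz, Fernando, Ursula, Elena, and Pilar — each takes 1/5.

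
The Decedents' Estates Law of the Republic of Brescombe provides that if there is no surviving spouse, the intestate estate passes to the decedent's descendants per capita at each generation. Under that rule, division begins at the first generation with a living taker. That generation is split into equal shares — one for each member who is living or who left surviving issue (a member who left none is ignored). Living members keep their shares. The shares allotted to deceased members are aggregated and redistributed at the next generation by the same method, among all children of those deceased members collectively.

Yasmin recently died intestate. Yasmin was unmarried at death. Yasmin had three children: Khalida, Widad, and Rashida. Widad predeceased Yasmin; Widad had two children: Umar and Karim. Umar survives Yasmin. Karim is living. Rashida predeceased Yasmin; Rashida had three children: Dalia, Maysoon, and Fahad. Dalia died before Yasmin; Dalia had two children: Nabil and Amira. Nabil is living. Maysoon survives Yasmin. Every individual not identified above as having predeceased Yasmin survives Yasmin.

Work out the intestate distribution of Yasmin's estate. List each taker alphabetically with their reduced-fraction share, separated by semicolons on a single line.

Amira 1/15; Fahad 2/15; Karim 2/15; Khalida 1/3; Maysoon 2/15; Nabil 1/15; Umar 2/15

There is no surviving spouse, so the entire estate passes to Yasmin's descendants per capita at each generation.
At generation 1 (Khalida, Widad, Rashida) there are 3 shares of (1)/3 = 1/3 each.
Living: Khalida — each takes 1/3.
Deceased: Widad and Rashida. Their combined 2/3 is pooled and carried to generation 2.
At generation 2 (Umar, Karim, Dalia, Maysoon, Fahad) there are 5 shares of (2/3)/5 = 2/15 each.
Living: Umar, Karim, Maysoon, and Fahad — each takes 2/15.
Deceased: Dalia. That 2/15 share is carried to generation 3.
At generation 3 (Nabil, Amira) there are 2 shares of (2/15)/2 = 1/15 each.
Living: Nabil and Amira — each takes 1/15.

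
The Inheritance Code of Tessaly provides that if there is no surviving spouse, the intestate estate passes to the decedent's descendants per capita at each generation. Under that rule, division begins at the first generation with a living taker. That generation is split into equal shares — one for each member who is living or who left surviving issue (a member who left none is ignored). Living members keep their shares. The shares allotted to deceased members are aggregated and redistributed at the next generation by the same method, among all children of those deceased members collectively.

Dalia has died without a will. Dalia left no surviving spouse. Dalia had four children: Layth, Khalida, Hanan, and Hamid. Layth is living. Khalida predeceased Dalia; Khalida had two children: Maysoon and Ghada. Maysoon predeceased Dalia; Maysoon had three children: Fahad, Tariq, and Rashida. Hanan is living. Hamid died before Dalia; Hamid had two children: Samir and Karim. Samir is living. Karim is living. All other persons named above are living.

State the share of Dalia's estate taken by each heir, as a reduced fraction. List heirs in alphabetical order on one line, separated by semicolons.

Fahad 1/24; Ghada 1/8; Hanan 1/4; Karim 1/8; Layth 1/4; Rashida 1/24; Samir 1/8; Tariq 1/24

There is no surviving spouse, so the entire estate passes to Dalia's descendants per capita at each generation.
At generation 1 (Layth, Khalida, Hanan, Hamid) there are 4 shares of (1)/4 = 1/4 each.
Living: Layth and Hanan — each takes 1/4.
Deceased: Khalida and Hamid. Their combined 1/2 is pooled and carried to generation 2.
At generation 2 (Maysoon, Ghada, Samir, Karim) there are 4 shares of (1/2)/4 = 1/8 each.
Living: Ghada, Samir, and Karim — each takes 1/8.
Deceased: Maysoon. That 1/8 share is carried to generation 3.
At generation 3 (Fahad, Tariq, Rashida) there are 3 shares of (1/8)/3 = 1/24 each.
Living: Fahad, Tariq, and Rashida — each takes 1/24.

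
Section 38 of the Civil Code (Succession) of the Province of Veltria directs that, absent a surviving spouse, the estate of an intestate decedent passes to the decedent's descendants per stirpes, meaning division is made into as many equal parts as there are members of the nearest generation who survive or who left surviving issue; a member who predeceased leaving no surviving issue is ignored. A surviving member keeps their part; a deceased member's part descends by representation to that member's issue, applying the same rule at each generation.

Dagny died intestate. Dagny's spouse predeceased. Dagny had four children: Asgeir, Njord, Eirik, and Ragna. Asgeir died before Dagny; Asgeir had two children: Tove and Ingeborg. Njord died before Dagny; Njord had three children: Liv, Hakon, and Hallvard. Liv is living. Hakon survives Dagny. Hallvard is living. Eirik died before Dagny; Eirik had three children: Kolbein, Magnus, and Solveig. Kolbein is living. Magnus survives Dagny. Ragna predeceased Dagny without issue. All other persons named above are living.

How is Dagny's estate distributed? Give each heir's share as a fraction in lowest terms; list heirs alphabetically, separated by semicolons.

There is no surviving spouse, so the entire estate passes to Dagny's descendants per stirpes.
Ragna left no surviving issue, so that branch lapses and is disregarded.
The estate is divided into 3 equal shares of 1/3 among Asgeir, Njord, Eirik.
Asgeir predeceased; the 1/3 allotted to Asgeir's branch passes to Asgeir's issue by representation.
The 1/3 is divided into 2 equal shares of 1/6 among Tove, Ingeborg.
Tove is living and takes 1/6.
Ingeborg is living and takes 1/6.
Njord predeceased; the 1/3 allotted to Njord's branch passes to Njord's issue by representation.
The 1/3 is divided into 3 equal shares of 1/9 among Liv, Hakon, Hallvard.
Liv is living and takes 1/9.
Hakon is living and takes 1/9.
Hallvard is living and takes 1/9.
Eirik predeceased; the 1/3 allotted to Eirik's branch passes to Eirik's issue by representation.
The 1/3 is divided into 3 equal shares of 1/9 among Kolbein, Magnus, Solveig.
Kolbein is living and takes 1/9.
Magnus is living and takes 1/9.
Solveig is living and takes 1/9.

Hakon 1/9; Hallvard 1/9; Ingeborg 1/6; Kolbein 1/9; Liv 1/9; Magnus 1/9; Solveig 1/9; Tove 1/6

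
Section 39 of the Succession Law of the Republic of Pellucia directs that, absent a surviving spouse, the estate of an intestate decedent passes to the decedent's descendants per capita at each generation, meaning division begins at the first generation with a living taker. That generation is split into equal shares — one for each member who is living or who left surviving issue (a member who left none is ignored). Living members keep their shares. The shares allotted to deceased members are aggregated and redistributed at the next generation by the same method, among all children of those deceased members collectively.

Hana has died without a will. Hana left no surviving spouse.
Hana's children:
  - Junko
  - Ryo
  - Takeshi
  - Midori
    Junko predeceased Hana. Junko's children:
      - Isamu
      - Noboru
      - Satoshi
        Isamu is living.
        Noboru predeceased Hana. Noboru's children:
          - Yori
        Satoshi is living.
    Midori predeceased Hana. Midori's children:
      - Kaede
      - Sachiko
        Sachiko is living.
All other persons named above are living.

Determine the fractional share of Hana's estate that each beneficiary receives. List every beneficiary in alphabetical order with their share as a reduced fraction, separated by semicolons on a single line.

There is no surviving spouse, so the entire estate passes to Hana's descendants per capita at each generation.
At generation 1 (Junko, Ryo, Takeshi, Midori) there are 4 shares of (1)/4 = 1/4 each.
Living: Ryo and Takeshi — each takes 1/4.
Deceased: Junko and Midori. Their combined 1/2 is pooled and carried to generation 2.
At generation 2 (Isamu, Noboru, Satoshi, Kaede, Sachiko) there are 5 shares of (1/2)/5 = 1/10 each.
Living: Isamu, Satoshi, Kaede, and Sachiko — each takes 1/10.
Deceased: Noboru. That 1/10 share is carried to generation 3.
At generation 3 (Yori) there are 1 shares of (1/10)/1 = 1/10 each.
Living: Yori — each takes 1/10.

Isamu 1/10; Kaede 1/10; Ryo 1/4; Sachiko 1/10; Satoshi 1/10; Takeshi 1/4; Yori 1/10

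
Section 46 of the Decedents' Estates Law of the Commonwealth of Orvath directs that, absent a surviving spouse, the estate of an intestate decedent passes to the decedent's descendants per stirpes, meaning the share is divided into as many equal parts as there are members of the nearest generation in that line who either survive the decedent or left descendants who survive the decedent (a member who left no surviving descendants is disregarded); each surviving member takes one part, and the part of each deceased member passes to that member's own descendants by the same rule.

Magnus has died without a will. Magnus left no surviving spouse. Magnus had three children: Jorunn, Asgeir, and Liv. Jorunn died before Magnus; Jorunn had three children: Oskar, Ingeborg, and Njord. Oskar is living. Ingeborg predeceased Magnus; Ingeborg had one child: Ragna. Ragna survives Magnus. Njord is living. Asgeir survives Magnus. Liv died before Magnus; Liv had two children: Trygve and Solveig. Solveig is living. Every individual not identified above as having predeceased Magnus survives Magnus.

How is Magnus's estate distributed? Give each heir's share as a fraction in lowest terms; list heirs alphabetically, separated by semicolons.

Asgeir 1/3; Njord 1/9; Oskar 1/9; Ragna 1/9; Solveig 1/6; Trygve 1/6

There is no surviving spouse, so the entire estate passes to Magnus's descendants per stirpes.
The estate is divided into 3 equal shares of 1/3 among Jorunn, Asgeir, Liv.
Jorunn predeceased; the 1/3 allotted to Jorunn's branch passes to Jorunn's issue by representation.
The 1/3 is divided into 3 equal shares of 1/9 among Oskar, Ingeborg, Njord.
Oskar is living and takes 1/9.
Ingeborg predeceased; the 1/9 allotted to Ingeborg's branch passes to Ingeborg's issue by representation.
Ragna is the sole taker at this level and receives the full 1/9.
Njord is living and takes 1/9.
Asgeir is living and takes 1/3.
Liv predeceased; the 1/3 allotted to Liv's branch passes to Liv's issue by representation.
The 1/3 is divided into 2 equal shares of 1/6 among Trygve, Solveig.
Trygve is living and takes 1/6.
Solveig is living and takes 1/6.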